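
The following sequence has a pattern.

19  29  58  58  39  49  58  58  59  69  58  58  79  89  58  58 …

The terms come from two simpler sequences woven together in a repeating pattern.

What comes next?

99

Positions follow the repeating pattern AABB; grouping by letter gives 2 tracks.
Track A: 19, 29, 39, 49, 59, 69, 79, 89 — linear: a_n = 9 + 10·n.
Track B: 58, 58, 58, 58, 58, 58, 58, 58 — the constant sequence 58.
Term 17 comes from track A (its 9th entry): 99.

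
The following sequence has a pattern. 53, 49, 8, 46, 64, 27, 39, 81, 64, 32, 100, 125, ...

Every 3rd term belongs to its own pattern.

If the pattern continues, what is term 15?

216

The terms cycle through 3 interleaved subsequences.
Track A: 53, 46, 39, 32. Arithmetic with common difference −7.
Track B: 49, 64, 81, 100. Perfect squares starting at 7².
Track C: 8, 27, 64, 125. Perfect cubes starting at 2³.
Position 15 → track C, term 5 = 216.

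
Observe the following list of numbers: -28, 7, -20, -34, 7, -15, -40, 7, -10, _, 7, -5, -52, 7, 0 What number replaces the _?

Split by position mod 3: positions 1, 4, 7, … form one track, and each other residue class forms its own.
Track A: -28, -34, -40, ?, -52 (linear: a_n = -22 − 6·n).
Track B: 7, 7, 7, 7, 7 (always 7).
Track C: -20, -15, -10, -5, 0 (linear: a_n = -25 + 5·n).
Track A's pattern makes the blank -46.

-46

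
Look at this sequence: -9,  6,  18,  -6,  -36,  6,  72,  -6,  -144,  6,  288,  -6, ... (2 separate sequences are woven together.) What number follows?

Odd-indexed and even-indexed terms follow separate rules.
Subsequence A: -9, 18, -36, 72, -144, 288 — multiplying by -2 each time.
Subsequence B: 6, -6, 6, -6, 6, -6 — the oscillation 6·(−1)^(n+1).
Position 13 falls in subsequence A as its term 7, giving -576.

-576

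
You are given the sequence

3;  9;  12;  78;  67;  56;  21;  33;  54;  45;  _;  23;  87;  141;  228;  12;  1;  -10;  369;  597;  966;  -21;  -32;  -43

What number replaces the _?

Positions follow the repeating pattern AAABBB; grouping by letter gives 2 tracks.
Stream A: 3, 9, 12, 21, 33, 54, 87, 141, 228, 369, 597, 966. Each term equals the sum of the previous two.
Stream B: 78, 67, 56, 45, ?, 23, 12, 1, -10, -21, -32, -43. Arithmetic, step −11.
Filling stream B at index 5 by its rule yields 34.

34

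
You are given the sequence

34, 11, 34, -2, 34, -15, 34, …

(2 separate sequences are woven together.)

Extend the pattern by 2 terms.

-28, 34

The terms cycle through 2 interleaved subsequences.
Track A: 34, 34, 34, 34. Always 34.
Track B: 11, -2, -15. Subtracting 13 each time.
The 8th slot belongs to track B; its 4th term is -28.
The 9th slot belongs to track A; its 5th term is 34.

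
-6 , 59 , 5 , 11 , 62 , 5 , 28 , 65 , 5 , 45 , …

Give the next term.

68

The terms cycle through 3 interleaved subsequences.
Stream A: -6, 11, 28, 45 — arithmetic, step +17.
Stream B: 59, 62, 65 — adding 3 each time.
Stream C: 5, 5, 5 — the constant sequence 5.
Position 11 falls in stream B as its term 4, giving 68.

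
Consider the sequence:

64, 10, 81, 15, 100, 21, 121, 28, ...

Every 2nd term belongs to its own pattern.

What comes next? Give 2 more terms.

Positions 1, 3, 5, … form one subsequence and positions 2, 4, 6, … form another.
Subsequence A: 64, 81, 100, 121 (the squares 8², 9², 10², …).
Subsequence B: 10, 15, 21, 28 (triangular numbers starting at T_4).
The 9th slot belongs to subsequence A; its 5th term is 144.
Term 10 comes from subsequence B (its 5th entry): 36.

144, 36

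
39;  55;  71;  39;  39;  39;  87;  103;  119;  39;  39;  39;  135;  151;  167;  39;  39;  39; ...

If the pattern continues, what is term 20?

199

Positions follow the repeating pattern AAABBB; grouping by letter gives 2 tracks.
Track A is 39, 55, 71, 87, 103, 119, 135, 151, 167, which is arithmetic with common difference +16.
Track B is 39, 39, 39, 39, 39, 39, 39, 39, 39, which is constant 39.
Position 20 → track A, term 11 = 199.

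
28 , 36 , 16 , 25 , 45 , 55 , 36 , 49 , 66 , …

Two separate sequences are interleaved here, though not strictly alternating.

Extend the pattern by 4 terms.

78, 64, 81, 91

The slot pattern repeats as AABB (period 4), so there are 2 interleaved tracks.
Track A = 28, 36, 45, 55, 66: triangular numbers starting at T_7.
Track B = 16, 25, 36, 49: consecutive squares n² from n = 4.
Position 10 falls in track A as its term 6, giving 78.
The 11th slot belongs to track B; its 5th term is 64.
Position 12 falls in track B as its term 6, giving 81.
Term 13 comes from track A (its 7th entry): 91.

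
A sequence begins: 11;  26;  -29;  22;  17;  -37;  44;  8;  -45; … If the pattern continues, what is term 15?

-61

Read the sequence 3 terms at a time; column i is its own pattern.
Track A: 11, 22, 44. Geometric with ratio 2.
Track B: 26, 17, 8. Arithmetic with common difference −9.
Track C: -29, -37, -45. Arithmetic with common difference −8.
Term 15 comes from track C (its 5th entry): -61.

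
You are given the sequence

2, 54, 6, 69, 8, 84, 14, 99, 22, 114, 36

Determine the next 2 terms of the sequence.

Positions 1, 3, 5, … form one subsequence and positions 2, 4, 6, … form another.
Stream A: 2, 6, 8, 14, 22, 36 (a Fibonacci-like recurrence a_n = a_{n-1} + a_{n-2}).
Stream B: 54, 69, 84, 99, 114 (linear: a_n = 39 + 15·n).
Term 12 comes from stream B (its 6th entry): 129.
Position 13 → stream A, term 7 = 58.

129, 58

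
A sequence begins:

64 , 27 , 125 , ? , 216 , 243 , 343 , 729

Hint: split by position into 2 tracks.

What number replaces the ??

Taking every 2nd term gives 2 separate tracks.
Subsequence A: 64, 125, 216, 343 (the cubes 4³, 5³, 6³, …).
Subsequence B: 27, ?, 243, 729 (successive powers of 3).
So the missing entry in subsequence B is 81.

81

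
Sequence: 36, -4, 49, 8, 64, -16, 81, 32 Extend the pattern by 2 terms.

Positions 1, 3, 5, … form one subsequence and positions 2, 4, 6, … form another.
Track A: 36, 49, 64, 81. The squares 6², 7², 8², ….
Track B: -4, 8, -16, 32. Geometric, ×-2 each step.
Position 9 → track A, term 5 = 100.
Term 10 comes from track B (its 5th entry): -64.

100, -64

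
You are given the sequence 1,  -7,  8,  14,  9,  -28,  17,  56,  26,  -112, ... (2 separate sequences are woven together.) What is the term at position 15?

112

Taking every 2nd term gives 2 separate tracks.
Track A = 1, 8, 9, 17, 26: each term equals the sum of the previous two.
Track B = -7, 14, -28, 56, -112: a geometric progression (common ratio -2).
Position 15 → track A, term 8 = 112.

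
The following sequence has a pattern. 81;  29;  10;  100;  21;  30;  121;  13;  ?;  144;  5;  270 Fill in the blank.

90

Taking every 3rd term gives 3 separate tracks.
Track A = 81, 100, 121, 144: the squares 9², 10², 11², ….
Track B = 29, 21, 13, 5: arithmetic with common difference −8.
Track C = 10, 30, ?, 270: geometric with ratio 3.
Track C's pattern makes the blank 90.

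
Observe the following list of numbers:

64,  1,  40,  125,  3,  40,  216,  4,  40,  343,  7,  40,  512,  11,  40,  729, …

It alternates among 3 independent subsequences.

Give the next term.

Taking every 3rd term gives 3 separate tracks.
Stream A: 64, 125, 216, 343, 512, 729 (perfect cubes starting at 4³).
Stream B: 1, 3, 4, 7, 11 (a Fibonacci-like recurrence a_n = a_{n-1} + a_{n-2}).
Stream C: 40, 40, 40, 40, 40 (constant 40).
Term 17 comes from stream B (its 6th entry): 18.

18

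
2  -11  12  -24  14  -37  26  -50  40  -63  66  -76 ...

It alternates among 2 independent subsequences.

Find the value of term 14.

-89

The terms cycle through 2 interleaved subsequences.
Stream A: 2, 12, 14, 26, 40, 66. A Fibonacci-like recurrence a_n = a_{n-1} + a_{n-2}.
Stream B: -11, -24, -37, -50, -63, -76. Subtracting 13 each time.
Position 14 falls in stream B as its term 7, giving -89.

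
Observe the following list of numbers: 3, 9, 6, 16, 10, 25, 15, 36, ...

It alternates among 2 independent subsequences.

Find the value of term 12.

64

Split by position mod 2 into 2 tracks.
Subsequence A = 3, 6, 10, 15: triangular numbers n(n+1)/2 for n = 2, 3, ….
Subsequence B = 9, 16, 25, 36: perfect squares starting at 3².
Term 12 comes from subsequence B (its 6th entry): 64.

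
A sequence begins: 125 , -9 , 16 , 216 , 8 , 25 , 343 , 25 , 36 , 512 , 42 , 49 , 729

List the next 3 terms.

59, 64, 1000

Taking every 3rd term gives 3 separate tracks.
Subsequence A: 125, 216, 343, 512, 729. Consecutive cubes n³ from n = 5.
Subsequence B: -9, 8, 25, 42. Arithmetic with common difference +17.
Subsequence C: 16, 25, 36, 49. Perfect squares starting at 4².
Position 14 → subsequence B, term 5 = 59.
Position 15 → subsequence C, term 5 = 64.
Position 16 falls in subsequence A as its term 6, giving 1000.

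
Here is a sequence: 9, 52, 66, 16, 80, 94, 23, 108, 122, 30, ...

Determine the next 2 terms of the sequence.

136, 150

Positions follow the repeating pattern ABB; grouping by letter gives 2 tracks.
Subsequence A: 9, 16, 23, 30. Adding 7 each time.
Subsequence B: 52, 66, 80, 94, 108, 122. Arithmetic, step +14.
Position 11 → subsequence B, term 7 = 136.
Position 12 falls in subsequence B as its term 8, giving 150.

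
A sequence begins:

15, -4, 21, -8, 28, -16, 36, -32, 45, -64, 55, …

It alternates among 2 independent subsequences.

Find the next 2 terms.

-128, 66

Taking every 2nd term gives 2 separate tracks.
Track A: 15, 21, 28, 36, 45, 55 — the triangular numbers T_5, T_6, ….
Track B: -4, -8, -16, -32, -64 — multiplying by 2 each time.
Position 12 falls in track B as its term 6, giving -128.
Term 13 comes from track A (its 7th entry): 66.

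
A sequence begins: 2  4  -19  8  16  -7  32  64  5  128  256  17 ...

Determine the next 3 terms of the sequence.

512, 1024, 29

The slot pattern repeats as AAB (period 3), so there are 2 interleaved tracks.
Track A: 2, 4, 8, 16, 32, 64, 128, 256 (successive powers of 2).
Track B: -19, -7, 5, 17 (arithmetic, step +12).
Term 13 comes from track A (its 9th entry): 512.
Position 14 → track A, term 10 = 1024.
Position 15 falls in track B as its term 5, giving 29.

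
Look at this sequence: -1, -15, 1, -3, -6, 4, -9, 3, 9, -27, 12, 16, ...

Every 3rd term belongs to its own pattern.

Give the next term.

Taking every 3rd term gives 3 separate tracks.
Track A = -1, -3, -9, -27: multiplying by 3 each time.
Track B = -15, -6, 3, 12: arithmetic with common difference +9.
Track C = 1, 4, 9, 16: the squares 1², 2², 3², ….
Position 13 → track A, term 5 = -81.

-81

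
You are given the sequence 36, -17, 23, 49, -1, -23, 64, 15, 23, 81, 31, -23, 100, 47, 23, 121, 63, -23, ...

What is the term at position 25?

Taking every 3rd term gives 3 separate tracks.
Track A is 36, 49, 64, 81, 100, 121, which is consecutive squares n² from n = 6.
Track B is -17, -1, 15, 31, 47, 63, which is arithmetic with common difference +16.
Track C is 23, -23, 23, -23, 23, -23, which is the oscillation 23·(−1)^(n+1).
Position 25 falls in track A as its term 9, giving 196.

196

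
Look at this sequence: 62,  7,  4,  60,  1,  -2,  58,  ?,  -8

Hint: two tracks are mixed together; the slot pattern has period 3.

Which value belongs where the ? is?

-5

Positions follow the repeating pattern ABB; grouping by letter gives 2 tracks.
Track A: 62, 60, 58 (subtracting 2 each time).
Track B: 7, 4, 1, -2, ?, -8 (arithmetic, step −3).
The gap is track B's term 5; the rule gives -5.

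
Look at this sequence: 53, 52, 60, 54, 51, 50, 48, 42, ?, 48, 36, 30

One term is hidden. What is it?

49

The slot pattern repeats as AABB (period 4), so there are 2 interleaved tracks.
Stream A: 53, 52, 51, 50, ?, 48 — arithmetic, step −1.
Stream B: 60, 54, 48, 42, 36, 30 — arithmetic with common difference −6.
So the missing entry in stream A is 49.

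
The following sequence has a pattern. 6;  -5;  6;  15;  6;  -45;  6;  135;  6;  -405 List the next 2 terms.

The terms cycle through 2 interleaved subsequences.
Track A: 6, 6, 6, 6, 6. Constant 6.
Track B: -5, 15, -45, 135, -405. Geometric with ratio -3.
Term 11 comes from track A (its 6th entry): 6.
Term 12 comes from track B (its 6th entry): 1215.

6, 1215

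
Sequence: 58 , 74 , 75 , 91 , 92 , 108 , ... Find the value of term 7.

109

Split by position mod 2 into 2 tracks.
Subsequence A: 58, 75, 92 (arithmetic with common difference +17).
Subsequence B: 74, 91, 108 (adding 17 each time).
Term 7 comes from subsequence A (its 4th entry): 109.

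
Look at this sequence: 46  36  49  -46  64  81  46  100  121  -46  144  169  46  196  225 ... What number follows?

Reading positions in blocks of 3 reveals the pattern ABB — 2 tracks woven together.
Track A: 46, -46, 46, -46, 46. Alternating ±46.
Track B: 36, 49, 64, 81, 100, 121, 144, 169, 196, 225. Perfect squares starting at 6².
Position 16 falls in track A as its term 6, giving -46.

-46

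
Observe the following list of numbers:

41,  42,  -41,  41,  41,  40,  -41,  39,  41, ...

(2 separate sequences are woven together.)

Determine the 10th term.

The terms cycle through 2 interleaved subsequences.
Subsequence A: 41, -41, 41, -41, 41 (oscillating between 41 and -41).
Subsequence B: 42, 41, 40, 39 (arithmetic with common difference −1).
Position 10 → subsequence B, term 5 = 38.

38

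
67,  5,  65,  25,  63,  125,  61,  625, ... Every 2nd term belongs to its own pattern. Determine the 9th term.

59

The terms cycle through 2 interleaved subsequences.
Track A = 67, 65, 63, 61: subtracting 2 each time.
Track B = 5, 25, 125, 625: successive powers of 5.
The 9th slot belongs to track A; its 5th term is 59.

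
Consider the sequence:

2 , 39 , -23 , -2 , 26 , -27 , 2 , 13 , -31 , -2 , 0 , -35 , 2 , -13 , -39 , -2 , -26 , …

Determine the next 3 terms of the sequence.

-43, 2, -39

The terms cycle through 3 interleaved subsequences.
Track A: 2, -2, 2, -2, 2, -2 — the oscillation 2·(−1)^(n+1).
Track B: 39, 26, 13, 0, -13, -26 — arithmetic, step −13.
Track C: -23, -27, -31, -35, -39 — arithmetic, step −4.
The 18th slot belongs to track C; its 6th term is -43.
Position 19 → track A, term 7 = 2.
Term 20 comes from track B (its 7th entry): -39.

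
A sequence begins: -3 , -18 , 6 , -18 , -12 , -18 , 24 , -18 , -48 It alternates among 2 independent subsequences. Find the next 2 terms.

Odd-indexed and even-indexed terms follow separate rules.
Track A: -3, 6, -12, 24, -48 — a geometric progression (common ratio -2).
Track B: -18, -18, -18, -18 — always -18.
Position 10 falls in track B as its term 5, giving -18.
The 11th slot belongs to track A; its 6th term is 96.

-18, 96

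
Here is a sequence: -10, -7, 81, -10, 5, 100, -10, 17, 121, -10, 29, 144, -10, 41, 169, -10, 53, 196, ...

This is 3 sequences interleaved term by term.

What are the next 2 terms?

Read the sequence 3 terms at a time; column i is its own pattern.
Stream A: -10, -10, -10, -10, -10, -10 — the constant sequence -10.
Stream B: -7, 5, 17, 29, 41, 53 — adding 12 each time.
Stream C: 81, 100, 121, 144, 169, 196 — perfect squares starting at 9².
The 19th slot belongs to stream A; its 7th term is -10.
Position 20 falls in stream B as its term 7, giving 65.

-10, 65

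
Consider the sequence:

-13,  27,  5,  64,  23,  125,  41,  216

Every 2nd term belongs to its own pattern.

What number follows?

59

Odd-indexed and even-indexed terms follow separate rules.
Track A = -13, 5, 23, 41: adding 18 each time.
Track B = 27, 64, 125, 216: perfect cubes starting at 3³.
Position 9 falls in track A as its term 5, giving 59.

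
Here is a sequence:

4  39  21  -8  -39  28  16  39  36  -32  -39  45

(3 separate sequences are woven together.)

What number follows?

The terms cycle through 3 interleaved subsequences.
Track A is 4, -8, 16, -32, which is geometric, ×-2 each step.
Track B is 39, -39, 39, -39, which is the oscillation 39·(−1)^(n+1).
Track C is 21, 28, 36, 45, which is the triangular numbers T_6, T_7, ….
The 13th slot belongs to track A; its 5th term is 64.

64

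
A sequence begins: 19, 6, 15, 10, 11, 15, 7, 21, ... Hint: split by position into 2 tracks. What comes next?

Taking every 2nd term gives 2 separate tracks.
Subsequence A: 19, 15, 11, 7 (subtracting 4 each time).
Subsequence B: 6, 10, 15, 21 (triangular numbers n(n+1)/2 for n = 3, 4, …).
The 9th slot belongs to subsequence A; its 5th term is 3.

3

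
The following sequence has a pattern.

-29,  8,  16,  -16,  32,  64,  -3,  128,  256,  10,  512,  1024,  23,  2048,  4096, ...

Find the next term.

36

Positions follow the repeating pattern ABB; grouping by letter gives 2 tracks.
Subsequence A: -29, -16, -3, 10, 23. Adding 13 each time.
Subsequence B: 8, 16, 32, 64, 128, 256, 512, 1024, 2048, 4096. Successive powers of 2.
Term 16 comes from subsequence A (its 6th entry): 36.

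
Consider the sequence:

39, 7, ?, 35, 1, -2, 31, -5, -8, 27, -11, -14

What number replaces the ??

Positions follow the repeating pattern ABB; grouping by letter gives 2 tracks.
Subsequence A = 39, 35, 31, 27: arithmetic with common difference −4.
Subsequence B = 7, ?, 1, -2, -5, -8, -11, -14: linear: a_n = 10 − 3·n.
Filling subsequence B at index 2 by its rule yields 4.

4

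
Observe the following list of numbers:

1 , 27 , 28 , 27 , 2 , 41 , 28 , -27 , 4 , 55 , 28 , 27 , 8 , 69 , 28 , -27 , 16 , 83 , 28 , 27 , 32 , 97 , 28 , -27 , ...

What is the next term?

64

Split by position mod 4: positions 1, 5, 9, … form one track, and each other residue class forms its own.
Stream A: 1, 2, 4, 8, 16, 32. Powers of 2.
Stream B: 27, 41, 55, 69, 83, 97. Linear: a_n = 13 + 14·n.
Stream C: 28, 28, 28, 28, 28, 28. Constant 28.
Stream D: 27, -27, 27, -27, 27, -27. The oscillation 27·(−1)^(n+1).
Position 25 → stream A, term 7 = 64.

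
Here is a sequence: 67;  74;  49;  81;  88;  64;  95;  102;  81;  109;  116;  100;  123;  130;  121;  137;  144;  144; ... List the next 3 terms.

151, 158, 169

Positions follow the repeating pattern AAB; grouping by letter gives 2 tracks.
Subsequence A: 67, 74, 81, 88, 95, 102, 109, 116, 123, 130, 137, 144 — arithmetic with common difference +7.
Subsequence B: 49, 64, 81, 100, 121, 144 — the squares 7², 8², 9², ….
Position 19 → subsequence A, term 13 = 151.
The 20th slot belongs to subsequence A; its 14th term is 158.
Term 21 comes from subsequence B (its 7th entry): 169.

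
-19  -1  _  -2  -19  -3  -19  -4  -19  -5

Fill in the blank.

Taking every 2nd term gives 2 separate tracks.
Track A: -19, ?, -19, -19, -19. Constant -19.
Track B: -1, -2, -3, -4, -5. Arithmetic, step −1.
The gap is track A's term 2; the rule gives -19.

-19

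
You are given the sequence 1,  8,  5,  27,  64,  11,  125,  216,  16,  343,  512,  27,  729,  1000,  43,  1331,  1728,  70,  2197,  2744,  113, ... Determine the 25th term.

Reading positions in blocks of 3 reveals the pattern AAB — 2 tracks woven together.
Track A = 1, 8, 27, 64, 125, 216, 343, 512, 729, 1000, 1331, 1728, 2197, 2744: perfect cubes starting at 1³.
Track B = 5, 11, 16, 27, 43, 70, 113: a Fibonacci-like recurrence a_n = a_{n-1} + a_{n-2}.
The 25th slot belongs to track A; its 17th term is 4913.

4913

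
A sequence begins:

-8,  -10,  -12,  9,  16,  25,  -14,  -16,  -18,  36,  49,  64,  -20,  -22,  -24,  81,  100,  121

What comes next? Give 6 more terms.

Positions follow the repeating pattern AAABBB; grouping by letter gives 2 tracks.
Subsequence A = -8, -10, -12, -14, -16, -18, -20, -22, -24: arithmetic with common difference −2.
Subsequence B = 9, 16, 25, 36, 49, 64, 81, 100, 121: consecutive squares n² from n = 3.
Position 19 falls in subsequence A as its term 10, giving -26.
Term 20 comes from subsequence A (its 11th entry): -28.
Position 21 → subsequence A, term 12 = -30.
Position 22 → subsequence B, term 10 = 144.
The 23rd slot belongs to subsequence B; its 11th term is 169.
Position 24 falls in subsequence B as its term 12, giving 196.

-26, -28, -30, 144, 169, 196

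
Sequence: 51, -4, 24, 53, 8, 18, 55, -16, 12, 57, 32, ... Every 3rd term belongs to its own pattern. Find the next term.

6

Taking every 3rd term gives 3 separate tracks.
Track A: 51, 53, 55, 57. Linear: a_n = 49 + 2·n.
Track B: -4, 8, -16, 32. Geometric, ×-2 each step.
Track C: 24, 18, 12. Arithmetic with common difference −6.
Position 12 → track C, term 4 = 6.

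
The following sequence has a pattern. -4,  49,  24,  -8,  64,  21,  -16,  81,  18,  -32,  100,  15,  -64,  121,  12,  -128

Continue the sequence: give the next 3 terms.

Split by position mod 3 into 3 tracks.
Track A is -4, -8, -16, -32, -64, -128, which is geometric, ×2 each step.
Track B is 49, 64, 81, 100, 121, which is consecutive squares n² from n = 7.
Track C is 24, 21, 18, 15, 12, which is linear: a_n = 27 − 3·n.
The 17th slot belongs to track B; its 6th term is 144.
The 18th slot belongs to track C; its 6th term is 9.
The 19th slot belongs to track A; its 7th term is -256.

144, 9, -256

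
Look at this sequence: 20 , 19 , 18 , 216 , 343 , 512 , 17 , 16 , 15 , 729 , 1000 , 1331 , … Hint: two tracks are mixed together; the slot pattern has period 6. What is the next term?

Positions follow the repeating pattern AAABBB; grouping by letter gives 2 tracks.
Subsequence A: 20, 19, 18, 17, 16, 15 — arithmetic with common difference −1.
Subsequence B: 216, 343, 512, 729, 1000, 1331 — the cubes 6³, 7³, 8³, ….
Position 13 falls in subsequence A as its term 7, giving 14.

14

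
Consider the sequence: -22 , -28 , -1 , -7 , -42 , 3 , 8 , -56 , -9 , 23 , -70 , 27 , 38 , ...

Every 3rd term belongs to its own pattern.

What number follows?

-84

The terms cycle through 3 interleaved subsequences.
Track A = -22, -7, 8, 23, 38: arithmetic with common difference +15.
Track B = -28, -42, -56, -70: linear: a_n = -14 − 14·n.
Track C = -1, 3, -9, 27: multiplying by -3 each time.
Position 14 → track B, term 5 = -84.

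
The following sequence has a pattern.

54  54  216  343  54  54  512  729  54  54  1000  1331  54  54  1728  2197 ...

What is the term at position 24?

Reading positions in blocks of 4 reveals the pattern AABB — 2 tracks woven together.
Track A = 54, 54, 54, 54, 54, 54, 54, 54: the constant sequence 54.
Track B = 216, 343, 512, 729, 1000, 1331, 1728, 2197: perfect cubes starting at 6³.
Position 24 falls in track B as its term 12, giving 4913.

4913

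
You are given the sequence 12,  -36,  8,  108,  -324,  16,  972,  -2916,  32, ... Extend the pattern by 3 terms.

Positions follow the repeating pattern AAB; grouping by letter gives 2 tracks.
Track A: 12, -36, 108, -324, 972, -2916. Geometric with ratio -3.
Track B: 8, 16, 32. Successive powers of 2.
Position 10 → track A, term 7 = 8748.
Position 11 → track A, term 8 = -26244.
Position 12 → track B, term 4 = 64.

8748, -26244, 64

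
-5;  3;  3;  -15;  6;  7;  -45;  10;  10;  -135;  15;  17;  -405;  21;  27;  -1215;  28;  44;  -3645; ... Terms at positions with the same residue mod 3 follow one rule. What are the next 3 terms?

36, 71, -10935

Split by position mod 3: positions 1, 4, 7, … form one track, and each other residue class forms its own.
Track A: -5, -15, -45, -135, -405, -1215, -3645 (geometric with ratio 3).
Track B: 3, 6, 10, 15, 21, 28 (the triangular numbers T_2, T_3, …).
Track C: 3, 7, 10, 17, 27, 44 (a Fibonacci-like recurrence a_n = a_{n-1} + a_{n-2}).
The 20th slot belongs to track B; its 7th term is 36.
Position 21 falls in track C as its term 7, giving 71.
Term 22 comes from track A (its 8th entry): -10935.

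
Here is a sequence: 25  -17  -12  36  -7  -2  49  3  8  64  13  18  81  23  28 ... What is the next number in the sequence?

The slot pattern repeats as ABB (period 3), so there are 2 interleaved tracks.
Track A: 25, 36, 49, 64, 81 — perfect squares starting at 5².
Track B: -17, -12, -7, -2, 3, 8, 13, 18, 23, 28 — adding 5 each time.
Position 16 → track A, term 6 = 100.

100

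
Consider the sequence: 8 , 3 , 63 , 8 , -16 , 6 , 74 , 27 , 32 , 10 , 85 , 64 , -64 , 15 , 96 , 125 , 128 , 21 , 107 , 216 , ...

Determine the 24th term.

343

The terms cycle through 4 interleaved subsequences.
Track A = 8, -16, 32, -64, 128: geometric with ratio -2.
Track B = 3, 6, 10, 15, 21: triangular numbers n(n+1)/2 for n = 2, 3, ….
Track C = 63, 74, 85, 96, 107: adding 11 each time.
Track D = 8, 27, 64, 125, 216: the cubes 2³, 3³, 4³, ….
The 24th slot belongs to track D; its 6th term is 343.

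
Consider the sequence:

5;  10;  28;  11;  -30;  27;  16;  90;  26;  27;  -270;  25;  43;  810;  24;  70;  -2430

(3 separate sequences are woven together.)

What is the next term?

23

Read the sequence 3 terms at a time; column i is its own pattern.
Track A: 5, 11, 16, 27, 43, 70. A Fibonacci-like recurrence a_n = a_{n-1} + a_{n-2}.
Track B: 10, -30, 90, -270, 810, -2430. Geometric with ratio -3.
Track C: 28, 27, 26, 25, 24. Linear: a_n = 29 − n.
Position 18 → track C, term 6 = 23.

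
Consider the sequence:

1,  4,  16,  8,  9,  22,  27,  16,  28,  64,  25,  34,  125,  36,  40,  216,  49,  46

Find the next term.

Taking every 3rd term gives 3 separate tracks.
Stream A: 1, 8, 27, 64, 125, 216 (consecutive cubes n³ from n = 1).
Stream B: 4, 9, 16, 25, 36, 49 (the squares 2², 3², 4², …).
Stream C: 16, 22, 28, 34, 40, 46 (adding 6 each time).
Position 19 → stream A, term 7 = 343.

343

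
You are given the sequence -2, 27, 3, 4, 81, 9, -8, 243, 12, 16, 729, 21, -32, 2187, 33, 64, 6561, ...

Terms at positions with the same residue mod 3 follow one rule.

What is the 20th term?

Taking every 3rd term gives 3 separate tracks.
Subsequence A: -2, 4, -8, 16, -32, 64. A geometric progression (common ratio -2).
Subsequence B: 27, 81, 243, 729, 2187, 6561. Powers of 3.
Subsequence C: 3, 9, 12, 21, 33. Fibonacci-style (each term is the sum of the two before it).
Position 20 falls in subsequence B as its term 7, giving 19683.

19683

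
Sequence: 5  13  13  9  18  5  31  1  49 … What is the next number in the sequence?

Positions 1, 3, 5, … form one subsequence and positions 2, 4, 6, … form another.
Track A is 5, 13, 18, 31, 49, which is each term equals the sum of the previous two.
Track B is 13, 9, 5, 1, which is arithmetic with common difference −4.
Position 10 falls in track B as its term 5, giving -3.

-3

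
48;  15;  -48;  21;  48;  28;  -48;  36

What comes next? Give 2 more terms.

Odd-indexed and even-indexed terms follow separate rules.
Stream A: 48, -48, 48, -48 — oscillating between 48 and -48.
Stream B: 15, 21, 28, 36 — triangular numbers n(n+1)/2 for n = 5, 6, ….
Position 9 → stream A, term 5 = 48.
Term 10 comes from stream B (its 5th entry): 45.

48, 45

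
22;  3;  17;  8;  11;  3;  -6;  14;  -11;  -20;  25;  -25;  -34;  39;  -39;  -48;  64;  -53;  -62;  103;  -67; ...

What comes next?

-76

Split by position mod 3 into 3 tracks.
Track A: 22, 8, -6, -20, -34, -48, -62 (subtracting 14 each time).
Track B: 3, 11, 14, 25, 39, 64, 103 (each term equals the sum of the previous two).
Track C: 17, 3, -11, -25, -39, -53, -67 (subtracting 14 each time).
Term 22 comes from track A (its 8th entry): -76.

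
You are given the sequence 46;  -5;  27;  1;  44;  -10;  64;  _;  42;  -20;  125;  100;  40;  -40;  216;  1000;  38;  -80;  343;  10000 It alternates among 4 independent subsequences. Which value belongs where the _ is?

10

Split by position mod 4 into 4 tracks.
Subsequence A is 46, 44, 42, 40, 38, which is linear: a_n = 48 − 2·n.
Subsequence B is -5, -10, -20, -40, -80, which is geometric with ratio 2.
Subsequence C is 27, 64, 125, 216, 343, which is the cubes 3³, 4³, 5³, ….
Subsequence D is 1, ?, 100, 1000, 10000, which is successive powers of 10.
Subsequence D's pattern makes the blank 10.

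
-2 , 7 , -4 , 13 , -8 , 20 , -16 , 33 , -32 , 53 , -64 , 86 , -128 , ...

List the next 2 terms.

Odd-indexed and even-indexed terms follow separate rules.
Subsequence A: -2, -4, -8, -16, -32, -64, -128 (a geometric progression (common ratio 2)).
Subsequence B: 7, 13, 20, 33, 53, 86 (Fibonacci-style (each term is the sum of the two before it)).
Position 14 falls in subsequence B as its term 7, giving 139.
Term 15 comes from subsequence A (its 8th entry): -256.

139, -256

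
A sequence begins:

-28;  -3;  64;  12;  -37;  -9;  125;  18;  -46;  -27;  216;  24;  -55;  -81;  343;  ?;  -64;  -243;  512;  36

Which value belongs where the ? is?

Read the sequence 4 terms at a time; column i is its own pattern.
Track A: -28, -37, -46, -55, -64. Arithmetic with common difference −9.
Track B: -3, -9, -27, -81, -243. Multiplying by 3 each time.
Track C: 64, 125, 216, 343, 512. Consecutive cubes n³ from n = 4.
Track D: 12, 18, 24, ?, 36. Arithmetic with common difference +6.
The gap is track D's term 4; the rule gives 30.

30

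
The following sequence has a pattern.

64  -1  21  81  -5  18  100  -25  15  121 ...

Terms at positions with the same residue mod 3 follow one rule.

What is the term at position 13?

Split by position mod 3: positions 1, 4, 7, … form one track, and each other residue class forms its own.
Track A = 64, 81, 100, 121: consecutive squares n² from n = 8.
Track B = -1, -5, -25: a geometric progression (common ratio 5).
Track C = 21, 18, 15: linear: a_n = 24 − 3·n.
The 13th slot belongs to track A; its 5th term is 144.

144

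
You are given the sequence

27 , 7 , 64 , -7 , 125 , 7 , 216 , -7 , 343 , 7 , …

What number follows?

The terms cycle through 2 interleaved subsequences.
Subsequence A: 27, 64, 125, 216, 343. Perfect cubes starting at 3³.
Subsequence B: 7, -7, 7, -7, 7. Oscillating between 7 and -7.
Term 11 comes from subsequence A (its 6th entry): 512.

512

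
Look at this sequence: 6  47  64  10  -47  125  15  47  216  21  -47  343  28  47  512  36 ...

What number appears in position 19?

45

Taking every 3rd term gives 3 separate tracks.
Subsequence A is 6, 10, 15, 21, 28, 36, which is triangular numbers n(n+1)/2 for n = 3, 4, ….
Subsequence B is 47, -47, 47, -47, 47, which is the oscillation 47·(−1)^(n+1).
Subsequence C is 64, 125, 216, 343, 512, which is consecutive cubes n³ from n = 4.
Position 19 falls in subsequence A as its term 7, giving 45.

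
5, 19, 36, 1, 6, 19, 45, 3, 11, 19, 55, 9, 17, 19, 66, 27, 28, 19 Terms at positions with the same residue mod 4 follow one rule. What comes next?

Split by position mod 4: positions 1, 5, 9, … form one track, and each other residue class forms its own.
Subsequence A is 5, 6, 11, 17, 28, which is a Fibonacci-like recurrence a_n = a_{n-1} + a_{n-2}.
Subsequence B is 19, 19, 19, 19, 19, which is constant 19.
Subsequence C is 36, 45, 55, 66, which is the triangular numbers T_8, T_9, ….
Subsequence D is 1, 3, 9, 27, which is successive powers of 3.
Term 19 comes from subsequence C (its 5th entry): 78.

78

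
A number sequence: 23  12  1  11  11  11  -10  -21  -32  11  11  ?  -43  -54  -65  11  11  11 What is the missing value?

11

Positions follow the repeating pattern AAABBB; grouping by letter gives 2 tracks.
Subsequence A: 23, 12, 1, -10, -21, -32, -43, -54, -65 — arithmetic with common difference −11.
Subsequence B: 11, 11, 11, 11, 11, ?, 11, 11, 11 — always 11.
The gap is subsequence B's term 6; the rule gives 11.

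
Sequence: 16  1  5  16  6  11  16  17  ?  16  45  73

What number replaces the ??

28

Positions follow the repeating pattern ABB; grouping by letter gives 2 tracks.
Track A is 16, 16, 16, 16, which is always 16.
Track B is 1, 5, 6, 11, 17, ?, 45, 73, which is a Fibonacci-like recurrence a_n = a_{n-1} + a_{n-2}.
So the missing entry in track B is 28.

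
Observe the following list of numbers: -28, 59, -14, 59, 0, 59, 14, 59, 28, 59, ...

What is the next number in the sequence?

42

Odd-indexed and even-indexed terms follow separate rules.
Track A = -28, -14, 0, 14, 28: arithmetic, step +14.
Track B = 59, 59, 59, 59, 59: constant 59.
Position 11 → track A, term 6 = 42.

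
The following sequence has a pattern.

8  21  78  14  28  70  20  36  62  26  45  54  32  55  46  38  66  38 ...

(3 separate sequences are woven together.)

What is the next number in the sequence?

Read the sequence 3 terms at a time; column i is its own pattern.
Subsequence A: 8, 14, 20, 26, 32, 38 — linear: a_n = 2 + 6·n.
Subsequence B: 21, 28, 36, 45, 55, 66 — triangular numbers n(n+1)/2 for n = 6, 7, ….
Subsequence C: 78, 70, 62, 54, 46, 38 — linear: a_n = 86 − 8·n.
The 19th slot belongs to subsequence A; its 7th term is 44.

44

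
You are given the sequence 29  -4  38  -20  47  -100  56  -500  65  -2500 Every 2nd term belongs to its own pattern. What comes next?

74

Taking every 2nd term gives 2 separate tracks.
Track A: 29, 38, 47, 56, 65 — linear: a_n = 20 + 9·n.
Track B: -4, -20, -100, -500, -2500 — multiplying by 5 each time.
Position 11 falls in track A as its term 6, giving 74.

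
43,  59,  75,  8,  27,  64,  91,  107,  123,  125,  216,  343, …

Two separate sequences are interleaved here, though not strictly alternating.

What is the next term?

Positions follow the repeating pattern AAABBB; grouping by letter gives 2 tracks.
Subsequence A: 43, 59, 75, 91, 107, 123. Arithmetic with common difference +16.
Subsequence B: 8, 27, 64, 125, 216, 343. Perfect cubes starting at 2³.
Term 13 comes from subsequence A (its 7th entry): 139.

139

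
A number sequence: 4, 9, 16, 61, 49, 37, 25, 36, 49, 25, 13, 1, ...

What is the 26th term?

Positions follow the repeating pattern AAABBB; grouping by letter gives 2 tracks.
Track A = 4, 9, 16, 25, 36, 49: perfect squares starting at 2².
Track B = 61, 49, 37, 25, 13, 1: arithmetic, step −12.
Term 26 comes from track A (its 14th entry): 225.

225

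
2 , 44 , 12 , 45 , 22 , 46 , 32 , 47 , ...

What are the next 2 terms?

42, 48

Taking every 2nd term gives 2 separate tracks.
Track A: 2, 12, 22, 32 (linear: a_n = -8 + 10·n).
Track B: 44, 45, 46, 47 (arithmetic with common difference +1).
Term 9 comes from track A (its 5th entry): 42.
Position 10 → track B, term 5 = 48.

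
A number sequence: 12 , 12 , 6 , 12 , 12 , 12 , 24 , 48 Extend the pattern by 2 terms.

12, 12

Positions follow the repeating pattern AABB; grouping by letter gives 2 tracks.
Stream A: 12, 12, 12, 12. Always 12.
Stream B: 6, 12, 24, 48. Geometric, ×2 each step.
The 9th slot belongs to stream A; its 5th term is 12.
Position 10 → stream A, term 6 = 12.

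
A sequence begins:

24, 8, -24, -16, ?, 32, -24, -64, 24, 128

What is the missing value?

Taking every 2nd term gives 2 separate tracks.
Subsequence A is 24, -24, ?, -24, 24, which is oscillating between 24 and -24.
Subsequence B is 8, -16, 32, -64, 128, which is geometric with ratio -2.
Subsequence A's pattern makes the blank 24.

24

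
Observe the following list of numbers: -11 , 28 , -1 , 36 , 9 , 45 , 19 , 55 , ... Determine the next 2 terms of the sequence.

29, 66

Positions 1, 3, 5, … form one subsequence and positions 2, 4, 6, … form another.
Stream A = -11, -1, 9, 19: arithmetic with common difference +10.
Stream B = 28, 36, 45, 55: the triangular numbers T_7, T_8, ….
The 9th slot belongs to stream A; its 5th term is 29.
Position 10 falls in stream B as its term 5, giving 66.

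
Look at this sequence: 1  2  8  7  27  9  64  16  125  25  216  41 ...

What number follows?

343

Split by position mod 2 into 2 tracks.
Stream A is 1, 8, 27, 64, 125, 216, which is perfect cubes starting at 1³.
Stream B is 2, 7, 9, 16, 25, 41, which is each term equals the sum of the previous two.
The 13th slot belongs to stream A; its 7th term is 343.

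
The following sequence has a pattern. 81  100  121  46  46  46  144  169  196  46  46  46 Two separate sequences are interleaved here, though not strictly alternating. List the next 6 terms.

225, 256, 289, 46, 46, 46

Positions follow the repeating pattern AAABBB; grouping by letter gives 2 tracks.
Stream A = 81, 100, 121, 144, 169, 196: the squares 9², 10², 11², ….
Stream B = 46, 46, 46, 46, 46, 46: constant 46.
The 13th slot belongs to stream A; its 7th term is 225.
Term 14 comes from stream A (its 8th entry): 256.
Term 15 comes from stream A (its 9th entry): 289.
The 16th slot belongs to stream B; its 7th term is 46.
Position 17 → stream B, term 8 = 46.
Position 18 → stream B, term 9 = 46.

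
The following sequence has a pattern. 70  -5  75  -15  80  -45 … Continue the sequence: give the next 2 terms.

85, -135

Odd-indexed and even-indexed terms follow separate rules.
Subsequence A: 70, 75, 80 (linear: a_n = 65 + 5·n).
Subsequence B: -5, -15, -45 (a geometric progression (common ratio 3)).
The 7th slot belongs to subsequence A; its 4th term is 85.
Position 8 → subsequence B, term 4 = -135.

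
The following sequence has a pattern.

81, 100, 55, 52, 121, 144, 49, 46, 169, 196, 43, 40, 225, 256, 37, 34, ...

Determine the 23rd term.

25

The slot pattern repeats as AABB (period 4), so there are 2 interleaved tracks.
Track A: 81, 100, 121, 144, 169, 196, 225, 256. Consecutive squares n² from n = 9.
Track B: 55, 52, 49, 46, 43, 40, 37, 34. Subtracting 3 each time.
Position 23 falls in track B as its term 11, giving 25.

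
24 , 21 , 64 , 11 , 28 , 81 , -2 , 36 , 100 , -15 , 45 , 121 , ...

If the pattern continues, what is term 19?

-54

Split by position mod 3 into 3 tracks.
Stream A is 24, 11, -2, -15, which is linear: a_n = 37 − 13·n.
Stream B is 21, 28, 36, 45, which is the triangular numbers T_6, T_7, ….
Stream C is 64, 81, 100, 121, which is the squares 8², 9², 10², ….
The 19th slot belongs to stream A; its 7th term is -54.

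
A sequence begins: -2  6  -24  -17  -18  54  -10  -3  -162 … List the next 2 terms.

The slot pattern repeats as AABB (period 4), so there are 2 interleaved tracks.
Stream A: -2, 6, -18, 54, -162 — multiplying by -3 each time.
Stream B: -24, -17, -10, -3 — adding 7 each time.
Position 10 falls in stream A as its term 6, giving 486.
The 11th slot belongs to stream B; its 5th term is 4.

486, 4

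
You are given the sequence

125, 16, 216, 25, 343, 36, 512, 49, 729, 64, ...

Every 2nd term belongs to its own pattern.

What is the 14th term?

Taking every 2nd term gives 2 separate tracks.
Track A: 125, 216, 343, 512, 729. The cubes 5³, 6³, 7³, ….
Track B: 16, 25, 36, 49, 64. The squares 4², 5², 6², ….
Position 14 falls in track B as its term 7, giving 100.

100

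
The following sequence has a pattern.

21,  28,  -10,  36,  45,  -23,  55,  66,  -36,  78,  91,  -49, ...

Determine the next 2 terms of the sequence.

Reading positions in blocks of 3 reveals the pattern AAB — 2 tracks woven together.
Subsequence A is 21, 28, 36, 45, 55, 66, 78, 91, which is the triangular numbers T_6, T_7, ….
Subsequence B is -10, -23, -36, -49, which is subtracting 13 each time.
Position 13 → subsequence A, term 9 = 105.
Position 14 → subsequence A, term 10 = 120.

105, 120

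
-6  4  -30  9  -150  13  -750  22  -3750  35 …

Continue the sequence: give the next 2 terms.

-18750, 57

The terms cycle through 2 interleaved subsequences.
Track A: -6, -30, -150, -750, -3750 — geometric with ratio 5.
Track B: 4, 9, 13, 22, 35 — a Fibonacci-like recurrence a_n = a_{n-1} + a_{n-2}.
Position 11 falls in track A as its term 6, giving -18750.
Position 12 → track B, term 6 = 57.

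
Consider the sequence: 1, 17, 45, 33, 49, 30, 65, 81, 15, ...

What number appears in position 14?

Reading positions in blocks of 3 reveals the pattern AAB — 2 tracks woven together.
Stream A = 1, 17, 33, 49, 65, 81: adding 16 each time.
Stream B = 45, 30, 15: linear: a_n = 60 − 15·n.
Position 14 falls in stream A as its term 10, giving 145.

145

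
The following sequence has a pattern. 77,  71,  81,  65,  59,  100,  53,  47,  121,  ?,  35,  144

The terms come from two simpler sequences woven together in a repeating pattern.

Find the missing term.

41

The slot pattern repeats as AAB (period 3), so there are 2 interleaved tracks.
Subsequence A is 77, 71, 65, 59, 53, 47, ?, 35, which is subtracting 6 each time.
Subsequence B is 81, 100, 121, 144, which is perfect squares starting at 9².
The gap is subsequence A's term 7; the rule gives 41.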